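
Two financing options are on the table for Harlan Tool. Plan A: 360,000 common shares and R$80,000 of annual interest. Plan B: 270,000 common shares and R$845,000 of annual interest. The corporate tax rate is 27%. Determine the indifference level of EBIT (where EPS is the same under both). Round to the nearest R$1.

At indifference, (EBIT − 80,000)(1 − t)/360,000 = (EBIT − 845,000)(1 − t)/270,000.
Cancelling (1 − t) and cross-multiplying: 270,000·(EBIT − 80,000) = 360,000·(EBIT − 845,000).
Solving, EBIT = (845,000·360,000 − 80,000·270,000) / (360,000 − 270,000) = 282,600,000,000 / 90,000 = 3,140,000.00.

R$3,140,000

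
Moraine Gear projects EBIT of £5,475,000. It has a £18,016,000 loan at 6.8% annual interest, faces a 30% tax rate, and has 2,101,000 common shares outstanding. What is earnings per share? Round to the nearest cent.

Pre-tax income = £5,475,000 − £1,225,088.00 = £4,249,912.00.
After tax at 30%: net income = £4,249,912.00 × 0.70 = £2,974,938.40.
EPS = £2,974,938.40 ÷ 2,101,000 = £1.42.

£1.42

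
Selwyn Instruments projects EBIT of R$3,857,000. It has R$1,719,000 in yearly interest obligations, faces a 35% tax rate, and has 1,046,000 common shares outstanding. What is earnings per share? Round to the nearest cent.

R$1.33

Interest = R$1,719,000.00, so EBT = R$3,857,000 − R$1,719,000.00 = R$2,138,000.00.
Net income = R$2,138,000.00 × (1 − 0.35) = R$1,389,700.00.
EPS = R$1,389,700.00 ÷ 1,046,000 = R$1.33.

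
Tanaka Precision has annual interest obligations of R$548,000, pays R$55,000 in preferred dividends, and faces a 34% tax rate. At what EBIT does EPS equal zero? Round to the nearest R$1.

R$631,333

Preferred dividends are paid after tax, so their pre-tax equivalent is R$55,000 ÷ (1 − 0.34) = R$83,333.33.
EPS = 0 when EBIT covers interest plus the pre-tax preferred burden: R$548,000 + R$83,333.33 = R$631,333.33.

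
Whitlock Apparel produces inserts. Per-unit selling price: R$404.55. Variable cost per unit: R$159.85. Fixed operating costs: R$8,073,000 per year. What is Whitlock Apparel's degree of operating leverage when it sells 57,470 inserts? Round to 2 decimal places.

2.35

At 57,470 units, contribution = 57,470 × R$244.70 = R$14,062,909.00.
Subtracting fixed costs: EBIT = R$14,062,909.00 − R$8,073,000 = R$5,989,909.00.
Degree of operating leverage = R$14,062,909.00 / R$5,989,909.00 = 2.3478.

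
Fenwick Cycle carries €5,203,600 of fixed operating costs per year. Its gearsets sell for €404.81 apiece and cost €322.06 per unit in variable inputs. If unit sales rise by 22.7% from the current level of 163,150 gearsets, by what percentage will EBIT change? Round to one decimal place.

+36.9%

Contribution at this volume is 163,150 × €82.75 = €13,500,662.50.
Subtracting fixed costs: EBIT = €13,500,662.50 − €5,203,600 = €8,297,062.50.
DOL = contribution ÷ EBIT = €13,500,662.50 ÷ €8,297,062.50 = 1.6272.
%ΔEBIT = DOL × %ΔSales = 1.6272 × +22.7% = +36.9%.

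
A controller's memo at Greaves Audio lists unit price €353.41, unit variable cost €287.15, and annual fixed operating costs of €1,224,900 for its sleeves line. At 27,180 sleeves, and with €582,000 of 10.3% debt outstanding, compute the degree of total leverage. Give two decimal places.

Contribution at this volume is 27,180 × €66.26 = €1,800,946.80.
Operating income = contribution − fixed costs = €1,800,946.80 − €1,224,900 = €576,046.80. Interest = €59,946.00, so EBIT − I = €516,100.80.
DCL = contribution ÷ (EBIT − I) = €1,800,946.80 ÷ €516,100.80 = 3.4895.

3.49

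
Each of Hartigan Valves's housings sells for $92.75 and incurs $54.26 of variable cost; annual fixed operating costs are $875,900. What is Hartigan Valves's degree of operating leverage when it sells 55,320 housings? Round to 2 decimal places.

Total contribution margin = 55,320 × $38.49 = $2,129,266.80.
Subtracting fixed costs: EBIT = $2,129,266.80 − $875,900 = $1,253,366.80.
So DOL = total CM / EBIT = $2,129,266.80 / $1,253,366.80 = 1.6988.

1.70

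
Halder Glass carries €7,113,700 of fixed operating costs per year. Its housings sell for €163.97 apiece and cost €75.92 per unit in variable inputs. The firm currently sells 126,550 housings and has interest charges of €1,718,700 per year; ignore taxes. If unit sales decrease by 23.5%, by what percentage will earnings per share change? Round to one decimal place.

-113.3%

At 126,550 units, contribution = 126,550 × €88.05 = €11,142,727.50.
Operating income = contribution − fixed costs = €11,142,727.50 − €7,113,700 = €4,029,027.50.
Interest = €1,718,700.00, so EBIT − I = €2,310,327.50.
DCL = total CM / (EBIT − I) = €11,142,727.50 / €2,310,327.50 = 4.8230.
EPS therefore changes by 4.8230 × (-23.5%) = -113.3%.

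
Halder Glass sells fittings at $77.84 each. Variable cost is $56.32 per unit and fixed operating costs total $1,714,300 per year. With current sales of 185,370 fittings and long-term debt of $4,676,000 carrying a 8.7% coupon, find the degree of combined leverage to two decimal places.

2.14

At 185,370 units, contribution = 185,370 × $21.52 = $3,989,162.40.
Subtracting fixed costs: EBIT = $3,989,162.40 − $1,714,300 = $2,274,862.40. Interest = $406,812.00, so EBIT − I = $1,868,050.40.
Degree of total leverage = total CM / (EBIT − interest) = $3,989,162.40 / $1,868,050.40 = 2.1355.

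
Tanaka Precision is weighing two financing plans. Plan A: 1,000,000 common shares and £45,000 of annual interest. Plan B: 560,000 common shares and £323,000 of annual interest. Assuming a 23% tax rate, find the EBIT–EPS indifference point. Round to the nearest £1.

£676,818

At indifference, (EBIT − 45,000)(1 − t)/1,000,000 = (EBIT − 323,000)(1 − t)/560,000.
The (1 − t) factor cancels: (EBIT − 45,000) × 560,000 = (EBIT − 323,000) × 1,000,000.
EBIT × (1,000,000 − 560,000) = 323,000 × 1,000,000 − 45,000 × 560,000 = 297,800,000,000, so EBIT = 297,800,000,000 ÷ 440,000 = 676,818.18.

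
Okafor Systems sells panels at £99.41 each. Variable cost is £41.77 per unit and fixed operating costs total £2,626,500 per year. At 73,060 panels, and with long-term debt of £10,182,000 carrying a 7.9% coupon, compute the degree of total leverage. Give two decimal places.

5.40

At 73,060 units, contribution = 73,060 × £57.64 = £4,211,178.40.
Subtracting fixed costs: EBIT = £4,211,178.40 − £2,626,500 = £1,584,678.40. Interest = £804,378.00, so EBIT − I = £780,300.40.
Degree of total leverage = total CM / (EBIT − interest) = £4,211,178.40 / £780,300.40 = 5.3969.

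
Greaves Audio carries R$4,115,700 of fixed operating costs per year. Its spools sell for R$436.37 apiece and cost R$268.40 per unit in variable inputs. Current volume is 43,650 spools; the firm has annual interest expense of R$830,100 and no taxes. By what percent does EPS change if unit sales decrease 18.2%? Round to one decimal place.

Contribution at this volume is 43,650 × R$167.97 = R$7,331,890.50.
EBIT = R$7,331,890.50 − R$4,115,700 = R$3,216,190.50.
After interest of R$830,100.00, pre-tax earnings = R$2,386,090.50.
DCL = total CM / (EBIT − I) = R$7,331,890.50 / R$2,386,090.50 = 3.0728.
EPS therefore changes by 3.0728 × (-18.2%) = -55.9%.

-55.9%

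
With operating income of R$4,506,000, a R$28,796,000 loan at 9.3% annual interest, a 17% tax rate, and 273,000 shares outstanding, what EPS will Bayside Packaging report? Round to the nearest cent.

R$5.56

Interest = R$2,678,028.00, so EBT = R$4,506,000 − R$2,678,028.00 = R$1,827,972.00.
After tax at 17%: net income = R$1,827,972.00 × 0.83 = R$1,517,216.76.
Per share: R$1,517,216.76 / 273,000 shares = R$5.56.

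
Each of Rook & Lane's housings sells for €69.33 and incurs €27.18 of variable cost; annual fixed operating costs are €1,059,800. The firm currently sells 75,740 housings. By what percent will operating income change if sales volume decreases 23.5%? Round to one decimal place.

-35.2%

Total contribution margin = 75,740 × €42.15 = €3,192,441.00.
Operating income = contribution − fixed costs = €3,192,441.00 − €1,059,800 = €2,132,641.00.
Degree of operating leverage = €3,192,441.00 / €2,132,641.00 = 1.4969.
So EBIT moves 1.4969 × (-23.5%) = -35.2%.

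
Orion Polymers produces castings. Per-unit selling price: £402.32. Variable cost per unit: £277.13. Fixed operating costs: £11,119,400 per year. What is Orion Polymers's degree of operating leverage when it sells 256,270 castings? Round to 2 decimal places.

1.53

Contribution at this volume is 256,270 × £125.19 = £32,082,441.30.
EBIT = £32,082,441.30 − £11,119,400 = £20,963,041.30.
Degree of operating leverage = £32,082,441.30 / £20,963,041.30 = 1.5304.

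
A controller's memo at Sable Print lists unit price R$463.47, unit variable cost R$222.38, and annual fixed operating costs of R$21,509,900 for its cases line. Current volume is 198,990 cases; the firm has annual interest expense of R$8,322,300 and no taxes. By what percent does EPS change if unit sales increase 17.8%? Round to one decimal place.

At 198,990 units, contribution = 198,990 × R$241.09 = R$47,974,499.10.
Subtracting fixed costs: EBIT = R$47,974,499.10 − R$21,509,900 = R$26,464,599.10.
Interest = R$8,322,300.00, so EBIT − I = R$18,142,299.10.
DCL = total CM / (EBIT − I) = R$47,974,499.10 / R$18,142,299.10 = 2.6443.
EPS therefore changes by 2.6443 × (+17.8%) = +47.1%.

+47.1%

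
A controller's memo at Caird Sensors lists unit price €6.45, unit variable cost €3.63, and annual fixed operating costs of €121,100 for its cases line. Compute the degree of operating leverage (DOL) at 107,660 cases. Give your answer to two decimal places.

1.66

Contribution at this volume is 107,660 × €2.82 = €303,601.20.
Operating income = contribution − fixed costs = €303,601.20 − €121,100 = €182,501.20.
DOL = contribution ÷ EBIT = €303,601.20 ÷ €182,501.20 = 1.6636.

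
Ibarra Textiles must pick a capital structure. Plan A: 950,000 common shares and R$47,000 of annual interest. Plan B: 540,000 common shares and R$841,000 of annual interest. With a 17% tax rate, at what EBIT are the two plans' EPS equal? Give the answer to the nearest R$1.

Set EPS_A = EPS_B: (EBIT − R$47,000)(1 − 0.17) ÷ 950,000 = (EBIT − R$841,000)(1 − 0.17) ÷ 540,000.
Cancelling (1 − t) and cross-multiplying: 540,000·(EBIT − 47,000) = 950,000·(EBIT − 841,000).
Solving, EBIT = (841,000·950,000 − 47,000·540,000) / (950,000 − 540,000) = 773,570,000,000 / 410,000 = 1,886,756.10.

R$1,886,756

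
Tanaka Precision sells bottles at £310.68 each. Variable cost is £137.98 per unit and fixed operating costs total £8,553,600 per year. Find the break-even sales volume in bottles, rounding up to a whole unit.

Each unit contributes £310.68 − £137.98 = £172.70.
Break-even Q = £8,553,600 / £172.70 = 49,528.66 → 49,529 bottles.

49,529 bottles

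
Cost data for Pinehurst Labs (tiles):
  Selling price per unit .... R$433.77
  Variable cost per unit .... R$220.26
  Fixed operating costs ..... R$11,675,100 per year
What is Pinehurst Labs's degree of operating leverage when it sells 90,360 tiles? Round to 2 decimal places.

At 90,360 units, contribution = 90,360 × R$213.51 = R$19,292,763.60.
Operating income = contribution − fixed costs = R$19,292,763.60 − R$11,675,100 = R$7,617,663.60.
So DOL = total CM / EBIT = R$19,292,763.60 / R$7,617,663.60 = 2.5326.

2.53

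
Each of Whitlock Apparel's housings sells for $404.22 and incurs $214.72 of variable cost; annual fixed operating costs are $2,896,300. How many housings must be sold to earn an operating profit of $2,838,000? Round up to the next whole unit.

30,261 housings

Unit CM = price − variable cost = $404.22 − $214.72 = $189.50.
Required volume = (fixed costs + target profit) ÷ CM = ($2,896,300 + $2,838,000) ÷ $189.50 = 30,260.16, so 30,261 housings.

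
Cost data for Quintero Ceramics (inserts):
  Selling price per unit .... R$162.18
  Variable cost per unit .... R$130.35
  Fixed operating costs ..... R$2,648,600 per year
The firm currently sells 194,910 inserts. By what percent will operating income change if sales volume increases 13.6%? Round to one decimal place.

At 194,910 units, contribution = 194,910 × R$31.83 = R$6,203,985.30.
Operating income = contribution − fixed costs = R$6,203,985.30 − R$2,648,600 = R$3,555,385.30.
DOL = contribution ÷ EBIT = R$6,203,985.30 ÷ R$3,555,385.30 = 1.7450.
Operating income changes by 1.7450 × +13.6% = +23.7%.

+23.7%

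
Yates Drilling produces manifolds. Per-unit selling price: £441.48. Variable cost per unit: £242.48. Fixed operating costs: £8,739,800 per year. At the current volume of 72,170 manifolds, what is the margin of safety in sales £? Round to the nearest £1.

Unit CM = price − variable cost = £441.48 − £242.48 = £199.00. Break-even units = £8,739,800 ÷ £199.00 = 43,918.59; break-even revenue = 43,918.59 × £441.48 = £19,389,180.42.
Actual sales revenue = 72,170 × £441.48 = £31,861,611.60.
Margin of safety = £31,861,611.60 − £19,389,180.42 = £12,472,431.

£12,472,431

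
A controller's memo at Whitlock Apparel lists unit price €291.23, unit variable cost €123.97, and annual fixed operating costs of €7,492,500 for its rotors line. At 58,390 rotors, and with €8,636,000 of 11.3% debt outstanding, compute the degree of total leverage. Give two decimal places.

7.52

At 58,390 units, contribution = 58,390 × €167.26 = €9,766,311.40.
Operating income = contribution − fixed costs = €9,766,311.40 − €7,492,500 = €2,273,811.40. Interest = €975,868.00, so EBIT − I = €1,297,943.40.
Degree of total leverage = total CM / (EBIT − interest) = €9,766,311.40 / €1,297,943.40 = 7.5245.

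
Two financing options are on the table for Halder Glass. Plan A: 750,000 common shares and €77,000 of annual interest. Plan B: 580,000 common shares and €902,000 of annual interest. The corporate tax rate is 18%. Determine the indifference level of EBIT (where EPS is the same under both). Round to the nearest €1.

€3,716,706

At indifference, (EBIT − 77,000)(1 − t)/750,000 = (EBIT − 902,000)(1 − t)/580,000.
Cancelling (1 − t) and cross-multiplying: 580,000·(EBIT − 77,000) = 750,000·(EBIT − 902,000).
EBIT × (750,000 − 580,000) = 902,000 × 750,000 − 77,000 × 580,000 = 631,840,000,000, so EBIT = 631,840,000,000 ÷ 170,000 = 3,716,705.88.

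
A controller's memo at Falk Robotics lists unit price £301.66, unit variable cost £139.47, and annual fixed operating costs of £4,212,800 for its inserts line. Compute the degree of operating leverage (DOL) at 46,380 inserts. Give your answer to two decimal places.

2.27

At 46,380 units, contribution = 46,380 × £162.19 = £7,522,372.20.
Operating income = contribution − fixed costs = £7,522,372.20 − £4,212,800 = £3,309,572.20.
Degree of operating leverage = £7,522,372.20 / £3,309,572.20 = 2.2729.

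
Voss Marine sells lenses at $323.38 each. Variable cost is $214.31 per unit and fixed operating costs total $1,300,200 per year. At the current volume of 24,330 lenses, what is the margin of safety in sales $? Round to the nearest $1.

Each unit contributes $323.38 − $214.31 = $109.07. Break-even units = $1,300,200 ÷ $109.07 = 11,920.78; break-even revenue = 11,920.78 × $323.38 = $3,854,943.39.
Current sales = 24,330 × $323.38 = $7,867,835.40.
Margin of safety = $7,867,835.40 − $3,854,943.39 = $4,012,892.

$4,012,892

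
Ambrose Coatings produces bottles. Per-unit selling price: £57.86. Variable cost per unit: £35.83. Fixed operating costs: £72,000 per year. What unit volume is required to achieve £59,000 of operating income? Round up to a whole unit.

5,947 bottles

Unit CM = price − variable cost = £57.86 − £35.83 = £22.03.
Units = (FC + target) / CM = (£72,000 + £59,000) / £22.03 = 5,946.44, so 5,947 bottles.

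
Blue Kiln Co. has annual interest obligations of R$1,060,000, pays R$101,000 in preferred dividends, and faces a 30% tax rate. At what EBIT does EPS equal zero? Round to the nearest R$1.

R$1,204,286

Grossing the preferred dividend up to pre-tax terms: R$101,000 / (1 − 0.30) = R$144,285.71.
Financial break-even EBIT = interest + D_p ÷ (1 − t) = R$1,060,000 + R$144,285.71 = R$1,204,285.71.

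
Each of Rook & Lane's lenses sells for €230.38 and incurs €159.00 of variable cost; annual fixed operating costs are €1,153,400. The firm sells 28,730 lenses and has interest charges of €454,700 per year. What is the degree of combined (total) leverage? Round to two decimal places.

At 28,730 units, contribution = 28,730 × €71.38 = €2,050,747.40.
EBIT = €2,050,747.40 − €1,153,400 = €897,347.40. Interest = €454,700.00, so EBIT − I = €442,647.40.
Degree of total leverage = total CM / (EBIT − interest) = €2,050,747.40 / €442,647.40 = 4.6329.

4.63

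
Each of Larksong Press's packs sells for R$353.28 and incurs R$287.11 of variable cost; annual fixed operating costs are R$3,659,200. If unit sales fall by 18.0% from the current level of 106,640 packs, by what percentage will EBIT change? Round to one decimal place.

-37.4%

Total contribution margin = 106,640 × R$66.17 = R$7,056,368.80.
Subtracting fixed costs: EBIT = R$7,056,368.80 − R$3,659,200 = R$3,397,168.80.
DOL = contribution ÷ EBIT = R$7,056,368.80 ÷ R$3,397,168.80 = 2.0771.
%ΔEBIT = DOL × %ΔSales = 2.0771 × -18.0% = -37.4%.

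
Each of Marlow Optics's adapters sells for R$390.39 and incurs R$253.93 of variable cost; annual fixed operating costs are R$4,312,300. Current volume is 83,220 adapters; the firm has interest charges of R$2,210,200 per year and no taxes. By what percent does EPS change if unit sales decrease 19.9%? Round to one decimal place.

-46.8%

Contribution at this volume is 83,220 × R$136.46 = R$11,356,201.20.
EBIT = R$11,356,201.20 − R$4,312,300 = R$7,043,901.20.
Interest = R$2,210,200.00, so EBIT − I = R$4,833,701.20.
DCL = total CM / (EBIT − I) = R$11,356,201.20 / R$4,833,701.20 = 2.3494.
%ΔEPS = DCL × %ΔSales = 2.3494 × -19.9% = -46.8%.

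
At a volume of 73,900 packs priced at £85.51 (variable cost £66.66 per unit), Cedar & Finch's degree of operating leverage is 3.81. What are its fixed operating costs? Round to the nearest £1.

£1,027,394

At 73,900 units, contribution = 73,900 × £18.85 = £1,393,015.00.
Since DOL = CM ÷ EBIT, EBIT = £1,393,015.00 ÷ 3.81 = £365,620.73.
And FC = contribution − EBIT = £1,393,015.00 − £365,620.73 = £1,027,394.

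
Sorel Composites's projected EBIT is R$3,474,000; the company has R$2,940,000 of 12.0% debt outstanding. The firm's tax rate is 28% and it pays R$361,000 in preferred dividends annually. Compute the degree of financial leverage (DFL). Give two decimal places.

Annual interest charges come to R$352,800.00.
Pre-tax preferred-dividend burden = R$361,000 ÷ (1 − 0.28) = R$501,388.89.
DFL = EBIT ÷ [EBIT − I − D_p/(1−t)] = R$3,474,000 ÷ [R$3,474,000 − R$352,800.00 − R$501,388.89] = R$3,474,000 ÷ R$2,619,811.11 = 1.3260.

1.33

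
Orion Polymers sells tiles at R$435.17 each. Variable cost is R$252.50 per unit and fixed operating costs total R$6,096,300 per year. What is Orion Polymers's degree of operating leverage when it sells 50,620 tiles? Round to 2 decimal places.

2.94

Contribution at this volume is 50,620 × R$182.67 = R$9,246,755.40.
Subtracting fixed costs: EBIT = R$9,246,755.40 − R$6,096,300 = R$3,150,455.40.
So DOL = total CM / EBIT = R$9,246,755.40 / R$3,150,455.40 = 2.9351.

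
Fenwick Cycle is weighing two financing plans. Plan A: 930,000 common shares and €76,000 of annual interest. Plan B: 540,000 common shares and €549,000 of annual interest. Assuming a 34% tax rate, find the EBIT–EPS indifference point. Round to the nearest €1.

€1,203,923

At indifference, (EBIT − 76,000)(1 − t)/930,000 = (EBIT − 549,000)(1 − t)/540,000.
Cancelling (1 − t) and cross-multiplying: 540,000·(EBIT − 76,000) = 930,000·(EBIT − 549,000).
Solving, EBIT = (549,000·930,000 − 76,000·540,000) / (930,000 − 540,000) = 469,530,000,000 / 390,000 = 1,203,923.08.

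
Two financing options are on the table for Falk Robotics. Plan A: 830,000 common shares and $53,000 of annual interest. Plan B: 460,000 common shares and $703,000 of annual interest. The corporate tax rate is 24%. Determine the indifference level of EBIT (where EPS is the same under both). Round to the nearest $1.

$1,511,108

Set EPS_A = EPS_B: (EBIT − $53,000)(1 − 0.24) ÷ 830,000 = (EBIT − $703,000)(1 − 0.24) ÷ 460,000.
The (1 − t) factor cancels: (EBIT − 53,000) × 460,000 = (EBIT − 703,000) × 830,000.
EBIT × (830,000 − 460,000) = 703,000 × 830,000 − 53,000 × 460,000 = 559,110,000,000, so EBIT = 559,110,000,000 ÷ 370,000 = 1,511,108.11.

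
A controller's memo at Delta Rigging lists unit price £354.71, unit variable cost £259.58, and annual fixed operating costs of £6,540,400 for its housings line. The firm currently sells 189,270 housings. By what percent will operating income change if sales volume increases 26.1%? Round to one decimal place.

Total contribution margin = 189,270 × £95.13 = £18,005,255.10.
EBIT = £18,005,255.10 − £6,540,400 = £11,464,855.10.
DOL = contribution ÷ EBIT = £18,005,255.10 ÷ £11,464,855.10 = 1.5705.
Operating income changes by 1.5705 × +26.1% = +41.0%.

+41.0%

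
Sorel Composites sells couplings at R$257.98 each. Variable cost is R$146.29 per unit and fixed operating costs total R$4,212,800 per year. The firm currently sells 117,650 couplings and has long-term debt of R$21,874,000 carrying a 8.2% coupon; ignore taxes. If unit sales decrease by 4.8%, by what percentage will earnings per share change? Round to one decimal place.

-8.8%

Total contribution margin = 117,650 × R$111.69 = R$13,140,328.50.
Subtracting fixed costs: EBIT = R$13,140,328.50 − R$4,212,800 = R$8,927,528.50.
Interest = R$1,793,668.00, so EBIT − I = R$7,133,860.50.
Degree of combined leverage = contribution ÷ (EBIT − I) = R$13,140,328.50 ÷ R$7,133,860.50 = 1.8420.
EPS therefore changes by 1.8420 × (-4.8%) = -8.8%.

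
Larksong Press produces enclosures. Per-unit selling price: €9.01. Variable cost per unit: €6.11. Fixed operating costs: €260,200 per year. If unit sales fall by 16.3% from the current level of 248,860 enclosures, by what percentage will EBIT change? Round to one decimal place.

At 248,860 units, contribution = 248,860 × €2.90 = €721,694.00.
Subtracting fixed costs: EBIT = €721,694.00 − €260,200 = €461,494.00.
So DOL = total CM / EBIT = €721,694.00 / €461,494.00 = 1.5638.
Operating income changes by 1.5638 × -16.3% = -25.5%.

-25.5%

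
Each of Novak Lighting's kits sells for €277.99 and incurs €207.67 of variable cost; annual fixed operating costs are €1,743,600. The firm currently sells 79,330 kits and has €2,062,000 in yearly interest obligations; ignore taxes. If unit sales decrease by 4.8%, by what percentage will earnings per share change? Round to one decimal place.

-15.1%

At 79,330 units, contribution = 79,330 × €70.32 = €5,578,485.60.
Operating income = contribution − fixed costs = €5,578,485.60 − €1,743,600 = €3,834,885.60.
Interest = €2,062,000.00, so EBIT − I = €1,772,885.60.
DCL = total CM / (EBIT − I) = €5,578,485.60 / €1,772,885.60 = 3.1466.
EPS therefore changes by 3.1466 × (-4.8%) = -15.1%.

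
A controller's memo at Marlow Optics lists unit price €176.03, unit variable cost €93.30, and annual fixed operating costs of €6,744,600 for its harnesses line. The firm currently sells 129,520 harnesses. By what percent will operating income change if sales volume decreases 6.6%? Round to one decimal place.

-17.8%

Total contribution margin = 129,520 × €82.73 = €10,715,189.60.
EBIT = €10,715,189.60 − €6,744,600 = €3,970,589.60.
So DOL = total CM / EBIT = €10,715,189.60 / €3,970,589.60 = 2.6986.
So EBIT moves 2.6986 × (-6.6%) = -17.8%.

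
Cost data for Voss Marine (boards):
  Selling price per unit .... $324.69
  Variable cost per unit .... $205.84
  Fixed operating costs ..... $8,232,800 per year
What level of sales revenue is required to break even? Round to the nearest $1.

Contribution margin per unit = $324.69 − $205.84 = $118.85, a CM ratio of $118.85 ÷ $324.69 = 0.3660.
Break-even revenue = fixed costs × price ÷ CM = $8,232,800 × $324.69 ÷ $118.85 = $22,491,442.

$22,491,442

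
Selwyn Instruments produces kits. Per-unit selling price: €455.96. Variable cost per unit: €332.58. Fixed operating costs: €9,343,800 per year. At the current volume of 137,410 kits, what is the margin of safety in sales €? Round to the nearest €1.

Unit CM = price − variable cost = €455.96 − €332.58 = €123.38. Break-even units = €9,343,800 ÷ €123.38 = 75,731.89; break-even revenue = 75,731.89 × €455.96 = €34,530,710.39.
Current sales = 137,410 × €455.96 = €62,653,463.60.
Margin of safety = €62,653,463.60 − €34,530,710.39 = €28,122,753.

€28,122,753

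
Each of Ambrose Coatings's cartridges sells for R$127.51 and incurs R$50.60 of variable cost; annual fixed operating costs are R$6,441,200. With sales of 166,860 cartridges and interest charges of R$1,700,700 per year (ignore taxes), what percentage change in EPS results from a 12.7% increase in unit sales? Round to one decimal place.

Contribution at this volume is 166,860 × R$76.91 = R$12,833,202.60.
Operating income = contribution − fixed costs = R$12,833,202.60 − R$6,441,200 = R$6,392,002.60.
Interest = R$1,700,700.00, so EBIT − I = R$4,691,302.60.
Degree of combined leverage = contribution ÷ (EBIT − I) = R$12,833,202.60 ÷ R$4,691,302.60 = 2.7355.
EPS therefore changes by 2.7355 × (+12.7%) = +34.7%.

+34.7%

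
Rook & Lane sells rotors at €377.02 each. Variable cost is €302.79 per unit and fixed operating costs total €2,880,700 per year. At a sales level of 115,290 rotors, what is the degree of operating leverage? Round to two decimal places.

Contribution at this volume is 115,290 × €74.23 = €8,557,976.70.
Subtracting fixed costs: EBIT = €8,557,976.70 − €2,880,700 = €5,677,276.70.
Degree of operating leverage = €8,557,976.70 / €5,677,276.70 = 1.5074.

1.51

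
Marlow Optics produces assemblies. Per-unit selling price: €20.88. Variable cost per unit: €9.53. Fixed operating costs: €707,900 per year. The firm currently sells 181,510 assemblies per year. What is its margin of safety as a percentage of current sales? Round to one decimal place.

65.6%

Each unit contributes €20.88 − €9.53 = €11.35. Break-even units = €707,900 ÷ €11.35 = 62,370.04; break-even revenue = 62,370.04 × €20.88 = €1,302,286.52.
Actual sales revenue = 181,510 × €20.88 = €3,789,928.80.
Margin of safety = (€3,789,928.80 − €1,302,286.52) ÷ €3,789,928.80 = 65.6%.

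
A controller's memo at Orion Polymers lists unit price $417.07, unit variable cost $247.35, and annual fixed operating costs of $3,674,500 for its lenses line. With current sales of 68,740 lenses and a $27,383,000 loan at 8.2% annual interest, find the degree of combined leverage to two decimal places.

2.03

At 68,740 units, contribution = 68,740 × $169.72 = $11,666,552.80.
Subtracting fixed costs: EBIT = $11,666,552.80 − $3,674,500 = $7,992,052.80. Interest = $2,245,406.00, so EBIT − I = $5,746,646.80.
DCL = contribution ÷ (EBIT − I) = $11,666,552.80 ÷ $5,746,646.80 = 2.0301.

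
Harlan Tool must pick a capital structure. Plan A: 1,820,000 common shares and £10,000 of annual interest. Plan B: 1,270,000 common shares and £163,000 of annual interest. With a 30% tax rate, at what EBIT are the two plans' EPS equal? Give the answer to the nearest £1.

£516,291

Set EPS_A = EPS_B: (EBIT − £10,000)(1 − 0.30) ÷ 1,820,000 = (EBIT − £163,000)(1 − 0.30) ÷ 1,270,000.
The (1 − t) factor cancels: (EBIT − 10,000) × 1,270,000 = (EBIT − 163,000) × 1,820,000.
EBIT × (1,820,000 − 1,270,000) = 163,000 × 1,820,000 − 10,000 × 1,270,000 = 283,960,000,000, so EBIT = 283,960,000,000 ÷ 550,000 = 516,290.91.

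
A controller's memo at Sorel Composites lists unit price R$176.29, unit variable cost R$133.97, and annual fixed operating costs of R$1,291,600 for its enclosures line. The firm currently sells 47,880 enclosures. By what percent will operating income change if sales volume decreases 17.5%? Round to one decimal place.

-48.3%

Total contribution margin = 47,880 × R$42.32 = R$2,026,281.60.
Subtracting fixed costs: EBIT = R$2,026,281.60 − R$1,291,600 = R$734,681.60.
DOL = contribution ÷ EBIT = R$2,026,281.60 ÷ R$734,681.60 = 2.7580.
%ΔEBIT = DOL × %ΔSales = 2.7580 × -17.5% = -48.3%.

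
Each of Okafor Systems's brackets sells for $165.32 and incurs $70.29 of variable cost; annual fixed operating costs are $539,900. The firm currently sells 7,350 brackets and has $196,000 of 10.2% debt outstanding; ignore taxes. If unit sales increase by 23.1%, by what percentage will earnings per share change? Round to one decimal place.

At 7,350 units, contribution = 7,350 × $95.03 = $698,470.50.
Operating income = contribution − fixed costs = $698,470.50 − $539,900 = $158,570.50.
Interest = $19,992.00, so EBIT − I = $138,578.50.
Degree of combined leverage = contribution ÷ (EBIT − I) = $698,470.50 ÷ $138,578.50 = 5.0403.
%ΔEPS = DCL × %ΔSales = 5.0403 × +23.1% = +116.4%.

+116.4%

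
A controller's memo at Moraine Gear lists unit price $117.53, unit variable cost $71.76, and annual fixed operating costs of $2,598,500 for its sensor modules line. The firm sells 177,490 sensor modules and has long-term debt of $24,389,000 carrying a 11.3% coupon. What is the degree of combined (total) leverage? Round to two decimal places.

At 177,490 units, contribution = 177,490 × $45.77 = $8,123,717.30.
EBIT = $8,123,717.30 − $2,598,500 = $5,525,217.30. Interest = $2,755,957.00, so EBIT − I = $2,769,260.30.
DCL = contribution ÷ (EBIT − I) = $8,123,717.30 ÷ $2,769,260.30 = 2.9335.

2.93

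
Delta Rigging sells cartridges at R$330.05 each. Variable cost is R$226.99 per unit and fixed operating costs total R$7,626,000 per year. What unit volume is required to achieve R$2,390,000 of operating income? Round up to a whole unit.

97,187 cartridges

Each unit contributes R$330.05 − R$226.99 = R$103.06.
Need Q such that Q × R$103.06 − R$7,626,000 = R$2,390,000, i.e. Q = R$10,016,000 / R$103.06 = 97,186.11 → 97,187.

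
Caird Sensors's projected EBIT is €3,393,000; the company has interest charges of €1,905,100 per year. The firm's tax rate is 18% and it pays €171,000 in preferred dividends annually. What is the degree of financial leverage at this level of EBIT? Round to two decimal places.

Interest = €1,905,100.00.
Preferred dividends grossed up pre-tax: €171,000 / (1 − 0.18) = €208,536.59.
DFL = EBIT ÷ [EBIT − I − D_p/(1−t)] = €3,393,000 ÷ [€3,393,000 − €1,905,100.00 − €208,536.59] = €3,393,000 ÷ €1,279,363.41 = 2.6521.

2.65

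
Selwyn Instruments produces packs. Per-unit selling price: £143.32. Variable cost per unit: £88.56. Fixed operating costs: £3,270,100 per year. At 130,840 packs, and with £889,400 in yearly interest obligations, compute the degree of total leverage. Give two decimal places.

2.38

Total contribution margin = 130,840 × £54.76 = £7,164,798.40.
Subtracting fixed costs: EBIT = £7,164,798.40 − £3,270,100 = £3,894,698.40. Interest = £889,400.00, so EBIT − I = £3,005,298.40.
Degree of total leverage = total CM / (EBIT − interest) = £7,164,798.40 / £3,005,298.40 = 2.3841.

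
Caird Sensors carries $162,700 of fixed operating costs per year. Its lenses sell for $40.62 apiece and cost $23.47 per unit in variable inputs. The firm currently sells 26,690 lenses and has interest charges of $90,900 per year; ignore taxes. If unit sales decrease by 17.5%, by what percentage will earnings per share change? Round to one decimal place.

-39.2%

At 26,690 units, contribution = 26,690 × $17.15 = $457,733.50.
Subtracting fixed costs: EBIT = $457,733.50 − $162,700 = $295,033.50.
Interest = $90,900.00, so EBIT − I = $204,133.50.
DCL = total CM / (EBIT − I) = $457,733.50 / $204,133.50 = 2.2423.
%ΔEPS = DCL × %ΔSales = 2.2423 × -17.5% = -39.2%.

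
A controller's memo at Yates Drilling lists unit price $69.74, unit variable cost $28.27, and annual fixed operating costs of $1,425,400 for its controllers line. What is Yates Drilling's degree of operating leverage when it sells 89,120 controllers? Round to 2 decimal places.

At 89,120 units, contribution = 89,120 × $41.47 = $3,695,806.40.
Operating income = contribution − fixed costs = $3,695,806.40 − $1,425,400 = $2,270,406.40.
So DOL = total CM / EBIT = $3,695,806.40 / $2,270,406.40 = 1.6278.

1.63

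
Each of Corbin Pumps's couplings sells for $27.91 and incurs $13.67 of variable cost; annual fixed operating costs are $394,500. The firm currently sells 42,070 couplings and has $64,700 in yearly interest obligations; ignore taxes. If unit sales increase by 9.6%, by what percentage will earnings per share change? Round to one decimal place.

+41.1%

At 42,070 units, contribution = 42,070 × $14.24 = $599,076.80.
EBIT = $599,076.80 − $394,500 = $204,576.80.
Interest = $64,700.00, so EBIT − I = $139,876.80.
DCL = total CM / (EBIT − I) = $599,076.80 / $139,876.80 = 4.2829.
%ΔEPS = DCL × %ΔSales = 4.2829 × +9.6% = +41.1%.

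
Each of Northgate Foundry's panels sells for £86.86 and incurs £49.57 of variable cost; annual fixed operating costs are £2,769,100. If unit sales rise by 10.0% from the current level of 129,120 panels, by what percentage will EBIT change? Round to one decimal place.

+23.5%

Contribution at this volume is 129,120 × £37.29 = £4,814,884.80.
Operating income = contribution − fixed costs = £4,814,884.80 − £2,769,100 = £2,045,784.80.
Degree of operating leverage = £4,814,884.80 / £2,045,784.80 = 2.3536.
%ΔEBIT = DOL × %ΔSales = 2.3536 × +10.0% = +23.5%.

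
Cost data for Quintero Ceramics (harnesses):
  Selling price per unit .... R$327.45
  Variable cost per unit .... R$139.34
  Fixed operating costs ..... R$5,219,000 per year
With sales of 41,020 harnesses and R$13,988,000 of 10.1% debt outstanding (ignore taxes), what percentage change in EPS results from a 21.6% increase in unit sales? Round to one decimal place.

At 41,020 units, contribution = 41,020 × R$188.11 = R$7,716,272.20.
EBIT = R$7,716,272.20 − R$5,219,000 = R$2,497,272.20.
After interest of R$1,412,788.00, pre-tax earnings = R$1,084,484.20.
DCL = total CM / (EBIT − I) = R$7,716,272.20 / R$1,084,484.20 = 7.1152.
EPS therefore changes by 7.1152 × (+21.6%) = +153.7%.

+153.7%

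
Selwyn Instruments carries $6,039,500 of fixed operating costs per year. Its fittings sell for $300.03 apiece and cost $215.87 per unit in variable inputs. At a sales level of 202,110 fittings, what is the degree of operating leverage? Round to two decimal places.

Total contribution margin = 202,110 × $84.16 = $17,009,577.60.
EBIT = $17,009,577.60 − $6,039,500 = $10,970,077.60.
So DOL = total CM / EBIT = $17,009,577.60 / $10,970,077.60 = 1.5505.

1.55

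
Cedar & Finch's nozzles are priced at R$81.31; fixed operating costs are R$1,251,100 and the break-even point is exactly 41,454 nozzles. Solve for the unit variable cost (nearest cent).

R$51.13

Contribution per unit must be FC / Q = R$1,251,100 / 41,454 = R$30.1804.
Hence VC = price − CM = R$81.31 − R$30.1804 = R$51.13.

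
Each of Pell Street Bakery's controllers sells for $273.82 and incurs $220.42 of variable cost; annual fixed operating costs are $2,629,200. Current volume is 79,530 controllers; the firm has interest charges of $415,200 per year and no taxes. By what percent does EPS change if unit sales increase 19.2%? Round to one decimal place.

Contribution at this volume is 79,530 × $53.40 = $4,246,902.00.
Operating income = contribution − fixed costs = $4,246,902.00 − $2,629,200 = $1,617,702.00.
Interest = $415,200.00, so EBIT − I = $1,202,502.00.
Degree of combined leverage = contribution ÷ (EBIT − I) = $4,246,902.00 ÷ $1,202,502.00 = 3.5317.
EPS therefore changes by 3.5317 × (+19.2%) = +67.8%.

+67.8%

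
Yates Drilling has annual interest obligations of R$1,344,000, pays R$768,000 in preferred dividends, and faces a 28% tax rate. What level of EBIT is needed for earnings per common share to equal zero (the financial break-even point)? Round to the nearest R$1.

R$2,410,667

Grossing the preferred dividend up to pre-tax terms: R$768,000 / (1 − 0.28) = R$1,066,666.67.
Financial break-even EBIT = interest + D_p ÷ (1 − t) = R$1,344,000 + R$1,066,666.67 = R$2,410,666.67.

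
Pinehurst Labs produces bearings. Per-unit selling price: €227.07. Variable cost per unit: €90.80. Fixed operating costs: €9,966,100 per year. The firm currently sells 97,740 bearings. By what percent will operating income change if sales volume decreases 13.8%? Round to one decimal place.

Contribution at this volume is 97,740 × €136.27 = €13,319,029.80.
EBIT = €13,319,029.80 − €9,966,100 = €3,352,929.80.
DOL = contribution ÷ EBIT = €13,319,029.80 ÷ €3,352,929.80 = 3.9724.
Operating income changes by 3.9724 × -13.8% = -54.8%.

-54.8%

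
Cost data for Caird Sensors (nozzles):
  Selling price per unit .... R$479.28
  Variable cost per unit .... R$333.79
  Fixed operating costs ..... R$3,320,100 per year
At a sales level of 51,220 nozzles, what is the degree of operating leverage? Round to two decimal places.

Total contribution margin = 51,220 × R$145.49 = R$7,451,997.80.
Operating income = contribution − fixed costs = R$7,451,997.80 − R$3,320,100 = R$4,131,897.80.
DOL = contribution ÷ EBIT = R$7,451,997.80 ÷ R$4,131,897.80 = 1.8035.

1.80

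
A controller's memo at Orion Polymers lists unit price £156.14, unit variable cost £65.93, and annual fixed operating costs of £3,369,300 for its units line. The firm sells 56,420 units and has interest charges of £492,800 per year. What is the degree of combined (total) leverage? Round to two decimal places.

At 56,420 units, contribution = 56,420 × £90.21 = £5,089,648.20.
Operating income = contribution − fixed costs = £5,089,648.20 − £3,369,300 = £1,720,348.20. Interest = £492,800.00.
DOL = £5,089,648.20 ÷ £1,720,348.20 = 2.9585; DFL = £1,720,348.20 ÷ £1,227,548.20 = 1.4015.
DCL = DOL × DFL = 2.9585 × 1.4015 = 4.1463.

4.15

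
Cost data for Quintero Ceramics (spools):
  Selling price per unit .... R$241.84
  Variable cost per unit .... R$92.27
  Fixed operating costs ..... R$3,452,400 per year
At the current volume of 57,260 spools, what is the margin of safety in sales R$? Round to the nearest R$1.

Contribution margin per unit = R$241.84 − R$92.27 = R$149.57. Break-even units = R$3,452,400 ÷ R$149.57 = 23,082.17; break-even revenue = 23,082.17 × R$241.84 = R$5,582,191.72.
Actual sales revenue = 57,260 × R$241.84 = R$13,847,758.40.
Margin of safety = R$13,847,758.40 − R$5,582,191.72 = R$8,265,567.

R$8,265,567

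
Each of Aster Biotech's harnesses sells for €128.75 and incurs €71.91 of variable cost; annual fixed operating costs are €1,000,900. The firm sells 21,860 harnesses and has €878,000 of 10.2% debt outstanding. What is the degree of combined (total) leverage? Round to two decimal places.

Contribution at this volume is 21,860 × €56.84 = €1,242,522.40.
Operating income = contribution − fixed costs = €1,242,522.40 − €1,000,900 = €241,622.40. Interest = €89,556.00.
DOL = €1,242,522.40 ÷ €241,622.40 = 5.1424; DFL = €241,622.40 ÷ €152,066.40 = 1.5889.
Combined leverage = 5.1424 × 1.5889 = 8.1708.

8.17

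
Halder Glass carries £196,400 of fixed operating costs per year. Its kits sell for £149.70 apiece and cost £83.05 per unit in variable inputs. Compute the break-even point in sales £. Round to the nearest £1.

£441,126

Contribution margin per unit = £149.70 − £83.05 = £66.65, a CM ratio of £66.65 ÷ £149.70 = 0.4452.
Break-even sales = FC ÷ CM ratio = £196,400 × £149.70 / £66.65 = £441,126.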